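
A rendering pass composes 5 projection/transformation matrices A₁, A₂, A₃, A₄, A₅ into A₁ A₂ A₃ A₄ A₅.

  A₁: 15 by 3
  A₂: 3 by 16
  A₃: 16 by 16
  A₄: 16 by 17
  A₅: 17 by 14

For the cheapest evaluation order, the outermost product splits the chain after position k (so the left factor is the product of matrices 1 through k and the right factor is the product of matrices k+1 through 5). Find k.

Adjacent pairs: A₁A₂ = 15·3·16 = 720; A₂A₃ = 3·16·16 = 768; A₃A₄ = 16·16·17 = 4352; A₄A₅ = 16·17·14 = 3808.
Length 3: A₁..A₃: k=1: 0+768+15·3·16=1488; k=2: 720+0+15·16·16=4560 → min 1488 | A₂..A₄: k=2: 0+4352+3·16·17=5168; k=3: 768+0+3·16·17=1584 → min 1584 | A₃..A₅: k=3: 0+3808+16·16·14=7392; k=4: 4352+0+16·17·14=8160 → min 7392.
Length 4: A₁..A₄: k=1: 0+1584+15·3·17=2349; k=2: 720+4352+15·16·17=9152; k=3: 1488+0+15·16·17=5568 → min 2349 | A₂..A₅: k=2: 0+7392+3·16·14=8064; k=3: 768+3808+3·16·14=5248; k=4: 1584+0+3·17·14=2298 → min 2298.
Top-level splits: k=1: (A₁..A₁)·(A₂..A₅) → 0+2298+15·3·14 = 2928; k=2: (A₁..A₂)·(A₃..A₅) → 720+7392+15·16·14 = 11472; k=3: (A₁..A₃)·(A₄..A₅) → 1488+3808+15·16·14 = 8656; k=4: (A₁..A₄)·(A₅..A₅) → 2349+0+15·17·14 = 5919.
Best split is after A₁, i.e. k = 1.

1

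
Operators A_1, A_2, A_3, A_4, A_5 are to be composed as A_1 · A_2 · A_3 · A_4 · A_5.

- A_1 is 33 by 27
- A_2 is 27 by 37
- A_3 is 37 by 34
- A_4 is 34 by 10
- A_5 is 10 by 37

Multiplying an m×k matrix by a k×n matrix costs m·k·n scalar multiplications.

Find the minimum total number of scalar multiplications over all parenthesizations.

Adjacent pairs: A_1A_2 = 33·27·37 = 32967; A_2A_3 = 27·37·34 = 33966; A_3A_4 = 37·34·10 = 12580; A_4A_5 = 34·10·37 = 12580.
Length 3: A_1..A_3: k=1: 0+33966+33·27·34=64260; k=2: 32967+0+33·37·34=74481 → min 64260 | A_2..A_4: k=2: 0+12580+27·37·10=22570; k=3: 33966+0+27·34·10=43146 → min 22570 | A_3..A_5: k=3: 0+12580+37·34·37=59126; k=4: 12580+0+37·10·37=26270 → min 26270.
Length 4: A_1..A_4: k=1: 0+22570+33·27·10=31480; k=2: 32967+12580+33·37·10=57757; k=3: 64260+0+33·34·10=75480 → min 31480 | A_2..A_5: k=2: 0+26270+27·37·37=63233; k=3: 33966+12580+27·34·37=80512; k=4: 22570+0+27·10·37=32560 → min 32560.
Length 5: A_1..A_5: k=1: 0+32560+33·27·37=65527; k=2: 32967+26270+33·37·37=104414; k=3: 64260+12580+33·34·37=118354; k=4: 31480+0+33·10·37=43690 → min 43690.
Optimal order: ((A_1 · (A_2 · (A_3 · A_4))) · A_5) with cost 43690.

43690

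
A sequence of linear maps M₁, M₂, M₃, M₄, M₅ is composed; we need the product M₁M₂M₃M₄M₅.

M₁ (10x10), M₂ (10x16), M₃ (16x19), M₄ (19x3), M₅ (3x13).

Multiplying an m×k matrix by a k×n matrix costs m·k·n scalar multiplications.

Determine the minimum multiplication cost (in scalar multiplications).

2082

Adjacent pairs: M₁M₂ = 10·10·16 = 1600; M₂M₃ = 10·16·19 = 3040; M₃M₄ = 16·19·3 = 912; M₄M₅ = 19·3·13 = 741.
Length 3: M₁..M₃: k=1: 0+3040+10·10·19=4940; k=2: 1600+0+10·16·19=4640 → min 4640 | M₂..M₄: k=2: 0+912+10·16·3=1392; k=3: 3040+0+10·19·3=3610 → min 1392 | M₃..M₅: k=3: 0+741+16·19·13=4693; k=4: 912+0+16·3·13=1536 → min 1536.
Length 4: M₁..M₄: k=1: 0+1392+10·10·3=1692; k=2: 1600+912+10·16·3=2992; k=3: 4640+0+10·19·3=5210 → min 1692 | M₂..M₅: k=2: 0+1536+10·16·13=3616; k=3: 3040+741+10·19·13=6251; k=4: 1392+0+10·3·13=1782 → min 1782.
Length 5: M₁..M₅: k=1: 0+1782+10·10·13=3082; k=2: 1600+1536+10·16·13=5216; k=3: 4640+741+10·19·13=7851; k=4: 1692+0+10·3·13=2082 → min 2082.
Optimal order: ((M₁(M₂(M₃M₄)))M₅) with cost 2082.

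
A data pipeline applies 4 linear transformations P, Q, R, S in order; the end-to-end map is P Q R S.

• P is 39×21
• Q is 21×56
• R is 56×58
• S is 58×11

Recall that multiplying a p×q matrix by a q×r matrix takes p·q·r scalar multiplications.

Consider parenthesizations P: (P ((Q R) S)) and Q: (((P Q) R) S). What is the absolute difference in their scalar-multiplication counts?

Order P = (P ((Q R) S)): (Q R): 21×56 by 56×58 → 21×58, cost 21·56·58 = 68208; ((Q R) S): 21×58 by 58×11 → 21×11, cost 21·58·11 = 13398; cumulative 81606; (P ((Q R) S)): 39×21 by 21×11 → 39×11, cost 39·21·11 = 9009; cumulative 90615. Total 90615.
Order Q = (((P Q) R) S): (P Q): 39×21 by 21×56 → 39×56, cost 39·21·56 = 45864; ((P Q) R): 39×56 by 56×58 → 39×58, cost 39·56·58 = 126672; cumulative 172536; (((P Q) R) S): 39×58 by 58×11 → 39×11, cost 39·58·11 = 24882; cumulative 197418. Total 197418.
Difference: |90615 − 197418| = 106803.

106803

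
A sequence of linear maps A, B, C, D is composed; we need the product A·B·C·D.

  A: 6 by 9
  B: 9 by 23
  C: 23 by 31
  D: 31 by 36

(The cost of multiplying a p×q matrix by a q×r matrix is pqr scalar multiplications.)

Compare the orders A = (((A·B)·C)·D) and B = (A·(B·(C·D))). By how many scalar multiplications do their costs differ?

Order A = (((A·B)·C)·D): (A·B): 6×9 by 9×23 → 6×23, cost 6·9·23 = 1242; ((A·B)·C): 6×23 by 23×31 → 6×31, cost 6·23·31 = 4278; cumulative 5520; (((A·B)·C)·D): 6×31 by 31×36 → 6×36, cost 6·31·36 = 6696; cumulative 12216. Total 12216.
Order B = (A·(B·(C·D))): (C·D): 23×31 by 31×36 → 23×36, cost 23·31·36 = 25668; (B·(C·D)): 9×23 by 23×36 → 9×36, cost 9·23·36 = 7452; cumulative 33120; (A·(B·(C·D))): 6×9 by 9×36 → 6×36, cost 6·9·36 = 1944; cumulative 35064. Total 35064.
Difference: |12216 − 35064| = 22848.

22848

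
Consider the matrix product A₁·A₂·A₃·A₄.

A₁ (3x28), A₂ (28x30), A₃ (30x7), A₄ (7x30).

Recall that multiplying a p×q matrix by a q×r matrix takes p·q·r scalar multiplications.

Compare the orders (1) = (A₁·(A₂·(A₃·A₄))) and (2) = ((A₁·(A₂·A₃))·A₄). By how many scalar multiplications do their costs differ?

26922

Order (1) = (A₁·(A₂·(A₃·A₄))): (A₃·A₄): 30×7 by 7×30 → 30×30, cost 30·7·30 = 6300; (A₂·(A₃·A₄)): 28×30 by 30×30 → 28×30, cost 28·30·30 = 25200; cumulative 31500; (A₁·(A₂·(A₃·A₄))): 3×28 by 28×30 → 3×30, cost 3·28·30 = 2520; cumulative 34020. Total 34020.
Order (2) = ((A₁·(A₂·A₃))·A₄): (A₂·A₃): 28×30 by 30×7 → 28×7, cost 28·30·7 = 5880; (A₁·(A₂·A₃)): 3×28 by 28×7 → 3×7, cost 3·28·7 = 588; cumulative 6468; ((A₁·(A₂·A₃))·A₄): 3×7 by 7×30 → 3×30, cost 3·7·30 = 630; cumulative 7098. Total 7098.
Difference: |34020 − 7098| = 26922.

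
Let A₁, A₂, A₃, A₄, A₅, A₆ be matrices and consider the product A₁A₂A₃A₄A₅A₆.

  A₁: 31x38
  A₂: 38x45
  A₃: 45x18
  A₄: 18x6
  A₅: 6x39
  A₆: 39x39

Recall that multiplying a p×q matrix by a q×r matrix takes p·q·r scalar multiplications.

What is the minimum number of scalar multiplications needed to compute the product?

38568

Adjacent pairs: A₁A₂ = 31·38·45 = 53010; A₂A₃ = 38·45·18 = 30780; A₃A₄ = 45·18·6 = 4860; A₄A₅ = 18·6·39 = 4212; A₅A₆ = 6·39·39 = 9126.
Length 3: A₁..A₃: k=1: 0+30780+31·38·18=51984; k=2: 53010+0+31·45·18=78120 → min 51984 | A₂..A₄: k=2: 0+4860+38·45·6=15120; k=3: 30780+0+38·18·6=34884 → min 15120 | A₃..A₅: k=3: 0+4212+45·18·39=35802; k=4: 4860+0+45·6·39=15390 → min 15390 | A₄..A₆: k=4: 0+9126+18·6·39=13338; k=5: 4212+0+18·39·39=31590 → min 13338.
Length 4: A₁..A₄: k=1: 0+15120+31·38·6=22188; k=2: 53010+4860+31·45·6=66240; k=3: 51984+0+31·18·6=55332 → min 22188 | A₂..A₅: k=2: 0+15390+38·45·39=82080; k=3: 30780+4212+38·18·39=61668; k=4: 15120+0+38·6·39=24012 → min 24012 | A₃..A₆: k=3: 0+13338+45·18·39=44928; k=4: 4860+9126+45·6·39=24516; k=5: 15390+0+45·39·39=83835 → min 24516.
Length 5: A₁..A₅: k=1: 0+24012+31·38·39=69954; k=2: 53010+15390+31·45·39=122805; k=3: 51984+4212+31·18·39=77958; k=4: 22188+0+31·6·39=29442 → min 29442 | A₂..A₆: k=2: 0+24516+38·45·39=91206; k=3: 30780+13338+38·18·39=70794; k=4: 15120+9126+38·6·39=33138; k=5: 24012+0+38·39·39=81810 → min 33138.
Length 6: A₁..A₆: k=1: 0+33138+31·38·39=79080; k=2: 53010+24516+31·45·39=131931; k=3: 51984+13338+31·18·39=87084; k=4: 22188+9126+31·6·39=38568; k=5: 29442+0+31·39·39=76593 → min 38568.
Optimal order: ((A₁(A₂(A₃A₄)))(A₅A₆)) with cost 38568.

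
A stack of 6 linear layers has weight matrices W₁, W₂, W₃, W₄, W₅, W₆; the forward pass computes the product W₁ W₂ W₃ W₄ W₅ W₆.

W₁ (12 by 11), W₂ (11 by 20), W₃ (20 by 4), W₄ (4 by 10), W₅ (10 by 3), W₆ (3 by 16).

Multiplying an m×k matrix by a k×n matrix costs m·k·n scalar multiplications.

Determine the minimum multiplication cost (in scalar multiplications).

Adjacent pairs: W₁W₂ = 12·11·20 = 2640; W₂W₃ = 11·20·4 = 880; W₃W₄ = 20·4·10 = 800; W₄W₅ = 4·10·3 = 120; W₅W₆ = 10·3·16 = 480.
Length 3: W₁..W₃: k=1: 0+880+12·11·4=1408; k=2: 2640+0+12·20·4=3600 → min 1408 | W₂..W₄: k=2: 0+800+11·20·10=3000; k=3: 880+0+11·4·10=1320 → min 1320 | W₃..W₅: k=3: 0+120+20·4·3=360; k=4: 800+0+20·10·3=1400 → min 360 | W₄..W₆: k=4: 0+480+4·10·16=1120; k=5: 120+0+4·3·16=312 → min 312.
Length 4: W₁..W₄: k=1: 0+1320+12·11·10=2640; k=2: 2640+800+12·20·10=5840; k=3: 1408+0+12·4·10=1888 → min 1888 | W₂..W₅: k=2: 0+360+11·20·3=1020; k=3: 880+120+11·4·3=1132; k=4: 1320+0+11·10·3=1650 → min 1020 | W₃..W₆: k=3: 0+312+20·4·16=1592; k=4: 800+480+20·10·16=4480; k=5: 360+0+20·3·16=1320 → min 1320.
Length 5: W₁..W₅: k=1: 0+1020+12·11·3=1416; k=2: 2640+360+12·20·3=3720; k=3: 1408+120+12·4·3=1672; k=4: 1888+0+12·10·3=2248 → min 1416 | W₂..W₆: k=2: 0+1320+11·20·16=4840; k=3: 880+312+11·4·16=1896; k=4: 1320+480+11·10·16=3560; k=5: 1020+0+11·3·16=1548 → min 1548.
Length 6: W₁..W₆: k=1: 0+1548+12·11·16=3660; k=2: 2640+1320+12·20·16=7800; k=3: 1408+312+12·4·16=2488; k=4: 1888+480+12·10·16=4288; k=5: 1416+0+12·3·16=1992 → min 1992.
Optimal order: ((W₁ (W₂ (W₃ (W₄ W₅)))) W₆) with cost 1992.

1992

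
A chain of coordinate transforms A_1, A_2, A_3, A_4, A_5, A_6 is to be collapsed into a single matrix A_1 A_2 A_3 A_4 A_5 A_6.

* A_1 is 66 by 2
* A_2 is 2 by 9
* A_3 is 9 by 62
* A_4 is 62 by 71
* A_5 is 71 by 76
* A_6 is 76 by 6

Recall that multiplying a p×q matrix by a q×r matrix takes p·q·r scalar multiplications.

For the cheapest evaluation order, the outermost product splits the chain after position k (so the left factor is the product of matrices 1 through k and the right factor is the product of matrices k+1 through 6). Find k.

1

Adjacent pairs: A_1A_2 = 66·2·9 = 1188; A_2A_3 = 2·9·62 = 1116; A_3A_4 = 9·62·71 = 39618; A_4A_5 = 62·71·76 = 334552; A_5A_6 = 71·76·6 = 32376.
Length 3: A_1..A_3: k=1: 0+1116+66·2·62=9300; k=2: 1188+0+66·9·62=38016 → min 9300 | A_2..A_4: k=2: 0+39618+2·9·71=40896; k=3: 1116+0+2·62·71=9920 → min 9920 | A_3..A_5: k=3: 0+334552+9·62·76=376960; k=4: 39618+0+9·71·76=88182 → min 88182 | A_4..A_6: k=4: 0+32376+62·71·6=58788; k=5: 334552+0+62·76·6=362824 → min 58788.
Length 4: A_1..A_4: k=1: 0+9920+66·2·71=19292; k=2: 1188+39618+66·9·71=82980; k=3: 9300+0+66·62·71=299832 → min 19292 | A_2..A_5: k=2: 0+88182+2·9·76=89550; k=3: 1116+334552+2·62·76=345092; k=4: 9920+0+2·71·76=20712 → min 20712 | A_3..A_6: k=3: 0+58788+9·62·6=62136; k=4: 39618+32376+9·71·6=75828; k=5: 88182+0+9·76·6=92286 → min 62136.
Length 5: A_1..A_5: k=1: 0+20712+66·2·76=30744; k=2: 1188+88182+66·9·76=134514; k=3: 9300+334552+66·62·76=654844; k=4: 19292+0+66·71·76=375428 → min 30744 | A_2..A_6: k=2: 0+62136+2·9·6=62244; k=3: 1116+58788+2·62·6=60648; k=4: 9920+32376+2·71·6=43148; k=5: 20712+0+2·76·6=21624 → min 21624.
Top-level splits: k=1: (A_1..A_1)·(A_2..A_6) → 0+21624+66·2·6 = 22416; k=2: (A_1..A_2)·(A_3..A_6) → 1188+62136+66·9·6 = 66888; k=3: (A_1..A_3)·(A_4..A_6) → 9300+58788+66·62·6 = 92640; k=4: (A_1..A_4)·(A_5..A_6) → 19292+32376+66·71·6 = 79784; k=5: (A_1..A_5)·(A_6..A_6) → 30744+0+66·76·6 = 60840.
Best split is after A_1, i.e. k = 1.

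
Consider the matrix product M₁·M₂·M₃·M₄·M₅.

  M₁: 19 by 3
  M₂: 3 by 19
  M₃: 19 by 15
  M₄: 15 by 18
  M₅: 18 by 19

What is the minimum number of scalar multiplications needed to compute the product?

Adjacent pairs: M₁M₂ = 19·3·19 = 1083; M₂M₃ = 3·19·15 = 855; M₃M₄ = 19·15·18 = 5130; M₄M₅ = 15·18·19 = 5130.
Length 3: M₁..M₃: k=1: 0+855+19·3·15=1710; k=2: 1083+0+19·19·15=6498 → min 1710 | M₂..M₄: k=2: 0+5130+3·19·18=6156; k=3: 855+0+3·15·18=1665 → min 1665 | M₃..M₅: k=3: 0+5130+19·15·19=10545; k=4: 5130+0+19·18·19=11628 → min 10545.
Length 4: M₁..M₄: k=1: 0+1665+19·3·18=2691; k=2: 1083+5130+19·19·18=12711; k=3: 1710+0+19·15·18=6840 → min 2691 | M₂..M₅: k=2: 0+10545+3·19·19=11628; k=3: 855+5130+3·15·19=6840; k=4: 1665+0+3·18·19=2691 → min 2691.
Length 5: M₁..M₅: k=1: 0+2691+19·3·19=3774; k=2: 1083+10545+19·19·19=18487; k=3: 1710+5130+19·15·19=12255; k=4: 2691+0+19·18·19=9189 → min 3774.
Optimal order: (M₁·(((M₂·M₃)·M₄)·M₅)) with cost 3774.

3774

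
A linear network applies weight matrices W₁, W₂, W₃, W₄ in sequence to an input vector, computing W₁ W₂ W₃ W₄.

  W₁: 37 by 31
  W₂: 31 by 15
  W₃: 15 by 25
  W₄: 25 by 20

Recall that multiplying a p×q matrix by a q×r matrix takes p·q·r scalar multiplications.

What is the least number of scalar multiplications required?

35805

Adjacent pairs: W₁W₂ = 37·31·15 = 17205; W₂W₃ = 31·15·25 = 11625; W₃W₄ = 15·25·20 = 7500.
Length 3: W₁..W₃: k=1: 0+11625+37·31·25=40300; k=2: 17205+0+37·15·25=31080 → min 31080 | W₂..W₄: k=2: 0+7500+31·15·20=16800; k=3: 11625+0+31·25·20=27125 → min 16800.
Length 4: W₁..W₄: k=1: 0+16800+37·31·20=39740; k=2: 17205+7500+37·15·20=35805; k=3: 31080+0+37·25·20=49580 → min 35805.
Optimal order: ((W₁ W₂) (W₃ W₄)) with cost 35805.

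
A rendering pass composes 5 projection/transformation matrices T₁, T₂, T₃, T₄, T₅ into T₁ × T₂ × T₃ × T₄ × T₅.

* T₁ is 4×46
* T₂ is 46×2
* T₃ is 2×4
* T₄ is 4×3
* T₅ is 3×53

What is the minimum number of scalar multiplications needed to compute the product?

1052

Adjacent pairs: T₁T₂ = 4·46·2 = 368; T₂T₃ = 46·2·4 = 368; T₃T₄ = 2·4·3 = 24; T₄T₅ = 4·3·53 = 636.
Length 3: T₁..T₃: k=1: 0+368+4·46·4=1104; k=2: 368+0+4·2·4=400 → min 400 | T₂..T₄: k=2: 0+24+46·2·3=300; k=3: 368+0+46·4·3=920 → min 300 | T₃..T₅: k=3: 0+636+2·4·53=1060; k=4: 24+0+2·3·53=342 → min 342.
Length 4: T₁..T₄: k=1: 0+300+4·46·3=852; k=2: 368+24+4·2·3=416; k=3: 400+0+4·4·3=448 → min 416 | T₂..T₅: k=2: 0+342+46·2·53=5218; k=3: 368+636+46·4·53=10756; k=4: 300+0+46·3·53=7614 → min 5218.
Length 5: T₁..T₅: k=1: 0+5218+4·46·53=14970; k=2: 368+342+4·2·53=1134; k=3: 400+636+4·4·53=1884; k=4: 416+0+4·3·53=1052 → min 1052.
Optimal order: (((T₁ × T₂) × (T₃ × T₄)) × T₅) with cost 1052.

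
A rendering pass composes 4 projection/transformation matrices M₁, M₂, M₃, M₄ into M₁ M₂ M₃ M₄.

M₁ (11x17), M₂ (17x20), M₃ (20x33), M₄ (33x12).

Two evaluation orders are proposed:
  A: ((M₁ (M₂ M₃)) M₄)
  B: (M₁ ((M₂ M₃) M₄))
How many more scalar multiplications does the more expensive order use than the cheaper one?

1551

Order A = ((M₁ (M₂ M₃)) M₄): (M₂ M₃): 17×20 by 20×33 → 17×33, cost 17·20·33 = 11220; (M₁ (M₂ M₃)): 11×17 by 17×33 → 11×33, cost 11·17·33 = 6171; cumulative 17391; ((M₁ (M₂ M₃)) M₄): 11×33 by 33×12 → 11×12, cost 11·33·12 = 4356; cumulative 21747. Total 21747.
Order B = (M₁ ((M₂ M₃) M₄)): (M₂ M₃): 17×20 by 20×33 → 17×33, cost 17·20·33 = 11220; ((M₂ M₃) M₄): 17×33 by 33×12 → 17×12, cost 17·33·12 = 6732; cumulative 17952; (M₁ ((M₂ M₃) M₄)): 11×17 by 17×12 → 11×12, cost 11·17·12 = 2244; cumulative 20196. Total 20196.
Difference: |21747 − 20196| = 1551.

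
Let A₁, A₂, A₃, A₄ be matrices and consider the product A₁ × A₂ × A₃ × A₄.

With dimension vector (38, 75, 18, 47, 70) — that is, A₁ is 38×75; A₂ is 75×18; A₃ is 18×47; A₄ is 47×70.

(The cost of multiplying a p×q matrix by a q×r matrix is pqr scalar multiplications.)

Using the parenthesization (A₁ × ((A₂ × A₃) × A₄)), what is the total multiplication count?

(A₂ × A₃): 75×18 by 18×47 → 75×47, cost 75·18·47 = 63450
((A₂ × A₃) × A₄): 75×47 by 47×70 → 75×70, cost 75·47·70 = 246750; cumulative 310200
(A₁ × ((A₂ × A₃) × A₄)): 38×75 by 75×70 → 38×70, cost 38·75·70 = 199500; cumulative 509700
Total: 509700 scalar multiplications.

509700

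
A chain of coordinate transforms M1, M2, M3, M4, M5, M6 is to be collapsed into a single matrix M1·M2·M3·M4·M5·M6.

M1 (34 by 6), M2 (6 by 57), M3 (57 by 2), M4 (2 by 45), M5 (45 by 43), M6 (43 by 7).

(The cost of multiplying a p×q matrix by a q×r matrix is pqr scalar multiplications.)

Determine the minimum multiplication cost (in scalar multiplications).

6040

Adjacent pairs: M1M2 = 34·6·57 = 11628; M2M3 = 6·57·2 = 684; M3M4 = 57·2·45 = 5130; M4M5 = 2·45·43 = 3870; M5M6 = 45·43·7 = 13545.
Length 3: M1..M3: k=1: 0+684+34·6·2=1092; k=2: 11628+0+34·57·2=15504 → min 1092 | M2..M4: k=2: 0+5130+6·57·45=20520; k=3: 684+0+6·2·45=1224 → min 1224 | M3..M5: k=3: 0+3870+57·2·43=8772; k=4: 5130+0+57·45·43=115425 → min 8772 | M4..M6: k=4: 0+13545+2·45·7=14175; k=5: 3870+0+2·43·7=4472 → min 4472.
Length 4: M1..M4: k=1: 0+1224+34·6·45=10404; k=2: 11628+5130+34·57·45=103968; k=3: 1092+0+34·2·45=4152 → min 4152 | M2..M5: k=2: 0+8772+6·57·43=23478; k=3: 684+3870+6·2·43=5070; k=4: 1224+0+6·45·43=12834 → min 5070 | M3..M6: k=3: 0+4472+57·2·7=5270; k=4: 5130+13545+57·45·7=36630; k=5: 8772+0+57·43·7=25929 → min 5270.
Length 5: M1..M5: k=1: 0+5070+34·6·43=13842; k=2: 11628+8772+34·57·43=103734; k=3: 1092+3870+34·2·43=7886; k=4: 4152+0+34·45·43=69942 → min 7886 | M2..M6: k=2: 0+5270+6·57·7=7664; k=3: 684+4472+6·2·7=5240; k=4: 1224+13545+6·45·7=16659; k=5: 5070+0+6·43·7=6876 → min 5240.
Length 6: M1..M6: k=1: 0+5240+34·6·7=6668; k=2: 11628+5270+34·57·7=30464; k=3: 1092+4472+34·2·7=6040; k=4: 4152+13545+34·45·7=28407; k=5: 7886+0+34·43·7=18120 → min 6040.
Optimal order: ((M1·(M2·M3))·((M4·M5)·M6)) with cost 6040.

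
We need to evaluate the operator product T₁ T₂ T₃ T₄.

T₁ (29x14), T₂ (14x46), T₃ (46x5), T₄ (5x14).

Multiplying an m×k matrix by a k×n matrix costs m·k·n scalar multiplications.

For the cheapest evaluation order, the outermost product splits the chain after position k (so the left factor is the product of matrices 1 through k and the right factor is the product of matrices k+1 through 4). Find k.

3

Adjacent pairs: T₁T₂ = 29·14·46 = 18676; T₂T₃ = 14·46·5 = 3220; T₃T₄ = 46·5·14 = 3220.
Length 3: T₁..T₃: k=1: 0+3220+29·14·5=5250; k=2: 18676+0+29·46·5=25346 → min 5250 | T₂..T₄: k=2: 0+3220+14·46·14=12236; k=3: 3220+0+14·5·14=4200 → min 4200.
Top-level splits: k=1: (T₁..T₁)·(T₂..T₄) → 0+4200+29·14·14 = 9884; k=2: (T₁..T₂)·(T₃..T₄) → 18676+3220+29·46·14 = 40572; k=3: (T₁..T₃)·(T₄..T₄) → 5250+0+29·5·14 = 7280.
Best split is after T₃, i.e. k = 3.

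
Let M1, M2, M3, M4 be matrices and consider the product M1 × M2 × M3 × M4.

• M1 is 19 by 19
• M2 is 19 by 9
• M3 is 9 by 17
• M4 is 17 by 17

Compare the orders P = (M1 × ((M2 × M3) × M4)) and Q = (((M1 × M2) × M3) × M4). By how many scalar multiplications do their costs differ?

2888

Order P = (M1 × ((M2 × M3) × M4)): (M2 × M3): 19×9 by 9×17 → 19×17, cost 19·9·17 = 2907; ((M2 × M3) × M4): 19×17 by 17×17 → 19×17, cost 19·17·17 = 5491; cumulative 8398; (M1 × ((M2 × M3) × M4)): 19×19 by 19×17 → 19×17, cost 19·19·17 = 6137; cumulative 14535. Total 14535.
Order Q = (((M1 × M2) × M3) × M4): (M1 × M2): 19×19 by 19×9 → 19×9, cost 19·19·9 = 3249; ((M1 × M2) × M3): 19×9 by 9×17 → 19×17, cost 19·9·17 = 2907; cumulative 6156; (((M1 × M2) × M3) × M4): 19×17 by 17×17 → 19×17, cost 19·17·17 = 5491; cumulative 11647. Total 11647.
Difference: |14535 − 11647| = 2888.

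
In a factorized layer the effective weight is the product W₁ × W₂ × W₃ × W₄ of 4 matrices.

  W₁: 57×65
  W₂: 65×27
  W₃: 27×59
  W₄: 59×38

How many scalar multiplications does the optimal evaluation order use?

219051

Adjacent pairs: W₁W₂ = 57·65·27 = 100035; W₂W₃ = 65·27·59 = 103545; W₃W₄ = 27·59·38 = 60534.
Length 3: W₁..W₃: k=1: 0+103545+57·65·59=322140; k=2: 100035+0+57·27·59=190836 → min 190836 | W₂..W₄: k=2: 0+60534+65·27·38=127224; k=3: 103545+0+65·59·38=249275 → min 127224.
Length 4: W₁..W₄: k=1: 0+127224+57·65·38=268014; k=2: 100035+60534+57·27·38=219051; k=3: 190836+0+57·59·38=318630 → min 219051.
Optimal order: ((W₁ × W₂) × (W₃ × W₄)) with cost 219051.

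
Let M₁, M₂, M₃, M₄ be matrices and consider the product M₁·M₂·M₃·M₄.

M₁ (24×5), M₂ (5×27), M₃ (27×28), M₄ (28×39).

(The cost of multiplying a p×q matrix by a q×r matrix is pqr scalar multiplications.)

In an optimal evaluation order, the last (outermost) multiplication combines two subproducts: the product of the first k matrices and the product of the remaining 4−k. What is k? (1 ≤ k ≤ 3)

Adjacent pairs: M₁M₂ = 24·5·27 = 3240; M₂M₃ = 5·27·28 = 3780; M₃M₄ = 27·28·39 = 29484.
Length 3: M₁..M₃: k=1: 0+3780+24·5·28=7140; k=2: 3240+0+24·27·28=21384 → min 7140 | M₂..M₄: k=2: 0+29484+5·27·39=34749; k=3: 3780+0+5·28·39=9240 → min 9240.
Top-level splits: k=1: (M₁..M₁)·(M₂..M₄) → 0+9240+24·5·39 = 13920; k=2: (M₁..M₂)·(M₃..M₄) → 3240+29484+24·27·39 = 57996; k=3: (M₁..M₃)·(M₄..M₄) → 7140+0+24·28·39 = 33348.
Best split is after M₁, i.e. k = 1.

1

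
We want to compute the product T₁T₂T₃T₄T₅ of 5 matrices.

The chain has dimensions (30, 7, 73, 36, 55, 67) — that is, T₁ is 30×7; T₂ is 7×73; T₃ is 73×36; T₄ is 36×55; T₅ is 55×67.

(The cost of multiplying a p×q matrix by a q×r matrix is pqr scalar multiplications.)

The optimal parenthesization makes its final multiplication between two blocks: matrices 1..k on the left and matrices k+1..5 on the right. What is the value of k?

1

Adjacent pairs: T₁T₂ = 30·7·73 = 15330; T₂T₃ = 7·73·36 = 18396; T₃T₄ = 73·36·55 = 144540; T₄T₅ = 36·55·67 = 132660.
Length 3: T₁..T₃: k=1: 0+18396+30·7·36=25956; k=2: 15330+0+30·73·36=94170 → min 25956 | T₂..T₄: k=2: 0+144540+7·73·55=172645; k=3: 18396+0+7·36·55=32256 → min 32256 | T₃..T₅: k=3: 0+132660+73·36·67=308736; k=4: 144540+0+73·55·67=413545 → min 308736.
Length 4: T₁..T₄: k=1: 0+32256+30·7·55=43806; k=2: 15330+144540+30·73·55=280320; k=3: 25956+0+30·36·55=85356 → min 43806 | T₂..T₅: k=2: 0+308736+7·73·67=342973; k=3: 18396+132660+7·36·67=167940; k=4: 32256+0+7·55·67=58051 → min 58051.
Top-level splits: k=1: (T₁..T₁)·(T₂..T₅) → 0+58051+30·7·67 = 72121; k=2: (T₁..T₂)·(T₃..T₅) → 15330+308736+30·73·67 = 470796; k=3: (T₁..T₃)·(T₄..T₅) → 25956+132660+30·36·67 = 230976; k=4: (T₁..T₄)·(T₅..T₅) → 43806+0+30·55·67 = 154356.
Best split is after T₁, i.e. k = 1.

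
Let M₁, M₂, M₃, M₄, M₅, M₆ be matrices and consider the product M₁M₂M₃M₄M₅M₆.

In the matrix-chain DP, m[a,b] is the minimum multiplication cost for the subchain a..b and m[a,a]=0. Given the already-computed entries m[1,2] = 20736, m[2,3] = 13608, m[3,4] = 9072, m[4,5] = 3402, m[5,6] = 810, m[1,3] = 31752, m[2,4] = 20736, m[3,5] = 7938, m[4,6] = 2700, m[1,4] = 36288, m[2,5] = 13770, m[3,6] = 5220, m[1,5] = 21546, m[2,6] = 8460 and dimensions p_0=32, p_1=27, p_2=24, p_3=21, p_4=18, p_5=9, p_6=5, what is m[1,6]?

m[1,6] = min over k∈[1,5] of m[1,k]+m[k+1,6]+p_{0}·p_k·p_{6}.
k=1: 0 + 8460 + 32·27·5 = 12780; k=2: 20736 + 5220 + 32·24·5 = 29796; k=3: 31752 + 2700 + 32·21·5 = 37812; k=4: 36288 + 810 + 32·18·5 = 39978; k=5: 21546 + 0 + 32·9·5 = 22986.
Minimum: 12780 at k=1.

12780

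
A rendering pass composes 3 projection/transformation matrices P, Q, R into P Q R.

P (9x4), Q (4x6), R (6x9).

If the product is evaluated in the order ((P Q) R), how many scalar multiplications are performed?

702

(P Q): 9×4 by 4×6 → 9×6, cost 9·4·6 = 216
((P Q) R): 9×6 by 6×9 → 9×9, cost 9·6·9 = 486; cumulative 702
Total: 702 scalar multiplications.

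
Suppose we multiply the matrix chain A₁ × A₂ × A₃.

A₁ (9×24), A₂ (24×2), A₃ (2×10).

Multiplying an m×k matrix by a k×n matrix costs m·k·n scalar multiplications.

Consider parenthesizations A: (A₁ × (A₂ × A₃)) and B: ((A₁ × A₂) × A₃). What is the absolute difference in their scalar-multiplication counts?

2028

Order A = (A₁ × (A₂ × A₃)): (A₂ × A₃): 24×2 by 2×10 → 24×10, cost 24·2·10 = 480; (A₁ × (A₂ × A₃)): 9×24 by 24×10 → 9×10, cost 9·24·10 = 2160; cumulative 2640. Total 2640.
Order B = ((A₁ × A₂) × A₃): (A₁ × A₂): 9×24 by 24×2 → 9×2, cost 9·24·2 = 432; ((A₁ × A₂) × A₃): 9×2 by 2×10 → 9×10, cost 9·2·10 = 180; cumulative 612. Total 612.
Difference: |2640 − 612| = 2028.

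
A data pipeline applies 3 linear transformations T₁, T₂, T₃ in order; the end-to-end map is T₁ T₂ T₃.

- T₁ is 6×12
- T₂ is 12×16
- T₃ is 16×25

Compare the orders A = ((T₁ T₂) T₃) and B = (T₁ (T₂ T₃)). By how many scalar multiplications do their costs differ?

Order A = ((T₁ T₂) T₃): (T₁ T₂): 6×12 by 12×16 → 6×16, cost 6·12·16 = 1152; ((T₁ T₂) T₃): 6×16 by 16×25 → 6×25, cost 6·16·25 = 2400; cumulative 3552. Total 3552.
Order B = (T₁ (T₂ T₃)): (T₂ T₃): 12×16 by 16×25 → 12×25, cost 12·16·25 = 4800; (T₁ (T₂ T₃)): 6×12 by 12×25 → 6×25, cost 6·12·25 = 1800; cumulative 6600. Total 6600.
Difference: |3552 − 6600| = 3048.

3048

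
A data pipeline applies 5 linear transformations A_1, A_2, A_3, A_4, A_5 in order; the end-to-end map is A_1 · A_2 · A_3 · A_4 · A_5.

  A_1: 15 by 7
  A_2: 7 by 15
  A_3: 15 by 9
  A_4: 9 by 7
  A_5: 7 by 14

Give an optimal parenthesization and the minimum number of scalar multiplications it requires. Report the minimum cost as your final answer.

Adjacent pairs: A_1A_2 = 15·7·15 = 1575; A_2A_3 = 7·15·9 = 945; A_3A_4 = 15·9·7 = 945; A_4A_5 = 9·7·14 = 882.
Length 3: A_1..A_3: k=1: 0+945+15·7·9=1890; k=2: 1575+0+15·15·9=3600 → min 1890 | A_2..A_4: k=2: 0+945+7·15·7=1680; k=3: 945+0+7·9·7=1386 → min 1386 | A_3..A_5: k=3: 0+882+15·9·14=2772; k=4: 945+0+15·7·14=2415 → min 2415.
Length 4: A_1..A_4: k=1: 0+1386+15·7·7=2121; k=2: 1575+945+15·15·7=4095; k=3: 1890+0+15·9·7=2835 → min 2121 | A_2..A_5: k=2: 0+2415+7·15·14=3885; k=3: 945+882+7·9·14=2709; k=4: 1386+0+7·7·14=2072 → min 2072.
Length 5: A_1..A_5: k=1: 0+2072+15·7·14=3542; k=2: 1575+2415+15·15·14=7140; k=3: 1890+882+15·9·14=4662; k=4: 2121+0+15·7·14=3591 → min 3542.
Optimal parenthesization: (A_1 · (((A_2 · A_3) · A_4) · A_5)) with cost 3542.

3542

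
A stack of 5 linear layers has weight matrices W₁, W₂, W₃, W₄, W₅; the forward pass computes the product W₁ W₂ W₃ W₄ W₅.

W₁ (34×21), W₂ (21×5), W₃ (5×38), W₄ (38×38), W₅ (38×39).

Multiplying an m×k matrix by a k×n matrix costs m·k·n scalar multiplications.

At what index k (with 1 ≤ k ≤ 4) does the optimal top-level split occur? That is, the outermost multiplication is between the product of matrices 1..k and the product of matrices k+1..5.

2

Adjacent pairs: W₁W₂ = 34·21·5 = 3570; W₂W₃ = 21·5·38 = 3990; W₃W₄ = 5·38·38 = 7220; W₄W₅ = 38·38·39 = 56316.
Length 3: W₁..W₃: k=1: 0+3990+34·21·38=31122; k=2: 3570+0+34·5·38=10030 → min 10030 | W₂..W₄: k=2: 0+7220+21·5·38=11210; k=3: 3990+0+21·38·38=34314 → min 11210 | W₃..W₅: k=3: 0+56316+5·38·39=63726; k=4: 7220+0+5·38·39=14630 → min 14630.
Length 4: W₁..W₄: k=1: 0+11210+34·21·38=38342; k=2: 3570+7220+34·5·38=17250; k=3: 10030+0+34·38·38=59126 → min 17250 | W₂..W₅: k=2: 0+14630+21·5·39=18725; k=3: 3990+56316+21·38·39=91428; k=4: 11210+0+21·38·39=42332 → min 18725.
Top-level splits: k=1: (W₁..W₁)·(W₂..W₅) → 0+18725+34·21·39 = 46571; k=2: (W₁..W₂)·(W₃..W₅) → 3570+14630+34·5·39 = 24830; k=3: (W₁..W₃)·(W₄..W₅) → 10030+56316+34·38·39 = 116734; k=4: (W₁..W₄)·(W₅..W₅) → 17250+0+34·38·39 = 67638.
Best split is after W₂, i.e. k = 2.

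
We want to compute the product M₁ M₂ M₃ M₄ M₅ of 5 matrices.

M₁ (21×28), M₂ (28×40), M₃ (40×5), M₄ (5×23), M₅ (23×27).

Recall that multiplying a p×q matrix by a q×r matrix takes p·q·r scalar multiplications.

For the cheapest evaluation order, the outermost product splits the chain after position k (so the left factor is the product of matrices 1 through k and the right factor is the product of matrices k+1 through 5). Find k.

Adjacent pairs: M₁M₂ = 21·28·40 = 23520; M₂M₃ = 28·40·5 = 5600; M₃M₄ = 40·5·23 = 4600; M₄M₅ = 5·23·27 = 3105.
Length 3: M₁..M₃: k=1: 0+5600+21·28·5=8540; k=2: 23520+0+21·40·5=27720 → min 8540 | M₂..M₄: k=2: 0+4600+28·40·23=30360; k=3: 5600+0+28·5·23=8820 → min 8820 | M₃..M₅: k=3: 0+3105+40·5·27=8505; k=4: 4600+0+40·23·27=29440 → min 8505.
Length 4: M₁..M₄: k=1: 0+8820+21·28·23=22344; k=2: 23520+4600+21·40·23=47440; k=3: 8540+0+21·5·23=10955 → min 10955 | M₂..M₅: k=2: 0+8505+28·40·27=38745; k=3: 5600+3105+28·5·27=12485; k=4: 8820+0+28·23·27=26208 → min 12485.
Top-level splits: k=1: (M₁..M₁)·(M₂..M₅) → 0+12485+21·28·27 = 28361; k=2: (M₁..M₂)·(M₃..M₅) → 23520+8505+21·40·27 = 54705; k=3: (M₁..M₃)·(M₄..M₅) → 8540+3105+21·5·27 = 14480; k=4: (M₁..M₄)·(M₅..M₅) → 10955+0+21·23·27 = 23996.
Best split is after M₃, i.e. k = 3.

3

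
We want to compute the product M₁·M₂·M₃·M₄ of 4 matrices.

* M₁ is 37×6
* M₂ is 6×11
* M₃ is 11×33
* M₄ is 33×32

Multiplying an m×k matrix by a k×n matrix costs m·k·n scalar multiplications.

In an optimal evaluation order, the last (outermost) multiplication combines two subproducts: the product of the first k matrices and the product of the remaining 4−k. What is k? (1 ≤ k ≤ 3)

1

Adjacent pairs: M₁M₂ = 37·6·11 = 2442; M₂M₃ = 6·11·33 = 2178; M₃M₄ = 11·33·32 = 11616.
Length 3: M₁..M₃: k=1: 0+2178+37·6·33=9504; k=2: 2442+0+37·11·33=15873 → min 9504 | M₂..M₄: k=2: 0+11616+6·11·32=13728; k=3: 2178+0+6·33·32=8514 → min 8514.
Top-level splits: k=1: (M₁..M₁)·(M₂..M₄) → 0+8514+37·6·32 = 15618; k=2: (M₁..M₂)·(M₃..M₄) → 2442+11616+37·11·32 = 27082; k=3: (M₁..M₃)·(M₄..M₄) → 9504+0+37·33·32 = 48576.
Best split is after M₁, i.e. k = 1.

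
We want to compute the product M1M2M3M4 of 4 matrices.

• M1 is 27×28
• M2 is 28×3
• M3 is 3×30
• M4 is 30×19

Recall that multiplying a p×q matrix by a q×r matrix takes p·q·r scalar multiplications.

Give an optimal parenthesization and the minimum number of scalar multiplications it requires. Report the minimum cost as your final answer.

5517

Adjacent pairs: M1M2 = 27·28·3 = 2268; M2M3 = 28·3·30 = 2520; M3M4 = 3·30·19 = 1710.
Length 3: M1..M3: k=1: 0+2520+27·28·30=25200; k=2: 2268+0+27·3·30=4698 → min 4698 | M2..M4: k=2: 0+1710+28·3·19=3306; k=3: 2520+0+28·30·19=18480 → min 3306.
Length 4: M1..M4: k=1: 0+3306+27·28·19=17670; k=2: 2268+1710+27·3·19=5517; k=3: 4698+0+27·30·19=20088 → min 5517.
Optimal parenthesization: ((M1M2)(M3M4)) with cost 5517.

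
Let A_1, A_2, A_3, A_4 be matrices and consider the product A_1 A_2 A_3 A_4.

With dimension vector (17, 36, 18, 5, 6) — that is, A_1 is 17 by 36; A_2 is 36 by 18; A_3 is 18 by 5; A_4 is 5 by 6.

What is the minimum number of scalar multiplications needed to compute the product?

6810

Adjacent pairs: A_1A_2 = 17·36·18 = 11016; A_2A_3 = 36·18·5 = 3240; A_3A_4 = 18·5·6 = 540.
Length 3: A_1..A_3: k=1: 0+3240+17·36·5=6300; k=2: 11016+0+17·18·5=12546 → min 6300 | A_2..A_4: k=2: 0+540+36·18·6=4428; k=3: 3240+0+36·5·6=4320 → min 4320.
Length 4: A_1..A_4: k=1: 0+4320+17·36·6=7992; k=2: 11016+540+17·18·6=13392; k=3: 6300+0+17·5·6=6810 → min 6810.
Optimal order: ((A_1 (A_2 A_3)) A_4) with cost 6810.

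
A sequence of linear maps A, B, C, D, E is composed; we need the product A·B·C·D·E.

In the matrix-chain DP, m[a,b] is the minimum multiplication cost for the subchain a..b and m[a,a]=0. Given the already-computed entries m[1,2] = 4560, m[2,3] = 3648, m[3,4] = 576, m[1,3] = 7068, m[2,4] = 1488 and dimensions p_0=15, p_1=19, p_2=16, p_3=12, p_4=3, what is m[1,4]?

m[1,4] = min over k∈[1,3] of m[1,k]+m[k+1,4]+p_{0}·p_k·p_{4}.
k=1: 0 + 1488 + 15·19·3 = 2343; k=2: 4560 + 576 + 15·16·3 = 5856; k=3: 7068 + 0 + 15·12·3 = 7608.
Minimum: 2343 at k=1.

2343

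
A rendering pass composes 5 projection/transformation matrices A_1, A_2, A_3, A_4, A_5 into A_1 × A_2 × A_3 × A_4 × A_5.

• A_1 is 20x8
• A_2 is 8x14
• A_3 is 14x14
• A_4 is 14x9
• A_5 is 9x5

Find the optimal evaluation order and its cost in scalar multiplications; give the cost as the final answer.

2970

Adjacent pairs: A_1A_2 = 20·8·14 = 2240; A_2A_3 = 8·14·14 = 1568; A_3A_4 = 14·14·9 = 1764; A_4A_5 = 14·9·5 = 630.
Length 3: A_1..A_3: k=1: 0+1568+20·8·14=3808; k=2: 2240+0+20·14·14=6160 → min 3808 | A_2..A_4: k=2: 0+1764+8·14·9=2772; k=3: 1568+0+8·14·9=2576 → min 2576 | A_3..A_5: k=3: 0+630+14·14·5=1610; k=4: 1764+0+14·9·5=2394 → min 1610.
Length 4: A_1..A_4: k=1: 0+2576+20·8·9=4016; k=2: 2240+1764+20·14·9=6524; k=3: 3808+0+20·14·9=6328 → min 4016 | A_2..A_5: k=2: 0+1610+8·14·5=2170; k=3: 1568+630+8·14·5=2758; k=4: 2576+0+8·9·5=2936 → min 2170.
Length 5: A_1..A_5: k=1: 0+2170+20·8·5=2970; k=2: 2240+1610+20·14·5=5250; k=3: 3808+630+20·14·5=5838; k=4: 4016+0+20·9·5=4916 → min 2970.
Optimal parenthesization: (A_1 × (A_2 × (A_3 × (A_4 × A_5)))) with cost 2970.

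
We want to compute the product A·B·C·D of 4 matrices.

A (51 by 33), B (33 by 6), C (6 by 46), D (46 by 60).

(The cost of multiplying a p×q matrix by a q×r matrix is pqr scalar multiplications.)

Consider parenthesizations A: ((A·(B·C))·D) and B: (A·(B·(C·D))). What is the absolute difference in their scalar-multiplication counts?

Order A = ((A·(B·C))·D): (B·C): 33×6 by 6×46 → 33×46, cost 33·6·46 = 9108; (A·(B·C)): 51×33 by 33×46 → 51×46, cost 51·33·46 = 77418; cumulative 86526; ((A·(B·C))·D): 51×46 by 46×60 → 51×60, cost 51·46·60 = 140760; cumulative 227286. Total 227286.
Order B = (A·(B·(C·D))): (C·D): 6×46 by 46×60 → 6×60, cost 6·46·60 = 16560; (B·(C·D)): 33×6 by 6×60 → 33×60, cost 33·6·60 = 11880; cumulative 28440; (A·(B·(C·D))): 51×33 by 33×60 → 51×60, cost 51·33·60 = 100980; cumulative 129420. Total 129420.
Difference: |227286 − 129420| = 97866.

97866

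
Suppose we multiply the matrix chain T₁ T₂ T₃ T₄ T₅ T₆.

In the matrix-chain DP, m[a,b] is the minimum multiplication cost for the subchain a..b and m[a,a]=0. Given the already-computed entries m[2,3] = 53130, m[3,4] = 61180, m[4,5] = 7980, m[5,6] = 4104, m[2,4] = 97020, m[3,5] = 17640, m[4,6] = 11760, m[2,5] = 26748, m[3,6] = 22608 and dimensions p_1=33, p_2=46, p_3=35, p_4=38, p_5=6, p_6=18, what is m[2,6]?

30312

m[2,6] = min over k∈[2,5] of m[2,k]+m[k+1,6]+p_{1}·p_k·p_{6}.
k=2: 0 + 22608 + 33·46·18 = 49932; k=3: 53130 + 11760 + 33·35·18 = 85680; k=4: 97020 + 4104 + 33·38·18 = 123696; k=5: 26748 + 0 + 33·6·18 = 30312.
Minimum: 30312 at k=5.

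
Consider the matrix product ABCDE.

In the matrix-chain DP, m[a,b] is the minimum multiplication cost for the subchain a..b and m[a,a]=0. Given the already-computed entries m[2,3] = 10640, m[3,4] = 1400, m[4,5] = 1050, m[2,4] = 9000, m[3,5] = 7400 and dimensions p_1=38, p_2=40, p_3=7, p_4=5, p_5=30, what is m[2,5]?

m[2,5] = min over k∈[2,4] of m[2,k]+m[k+1,5]+p_{1}·p_k·p_{5}.
k=2: 0 + 7400 + 38·40·30 = 53000; k=3: 10640 + 1050 + 38·7·30 = 19670; k=4: 9000 + 0 + 38·5·30 = 14700.
Minimum: 14700 at k=4.

14700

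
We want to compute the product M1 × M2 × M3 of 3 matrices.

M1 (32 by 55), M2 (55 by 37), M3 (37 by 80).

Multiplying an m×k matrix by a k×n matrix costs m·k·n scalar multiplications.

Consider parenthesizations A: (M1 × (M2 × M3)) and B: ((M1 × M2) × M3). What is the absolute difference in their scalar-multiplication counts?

143760

Order A = (M1 × (M2 × M3)): (M2 × M3): 55×37 by 37×80 → 55×80, cost 55·37·80 = 162800; (M1 × (M2 × M3)): 32×55 by 55×80 → 32×80, cost 32·55·80 = 140800; cumulative 303600. Total 303600.
Order B = ((M1 × M2) × M3): (M1 × M2): 32×55 by 55×37 → 32×37, cost 32·55·37 = 65120; ((M1 × M2) × M3): 32×37 by 37×80 → 32×80, cost 32·37·80 = 94720; cumulative 159840. Total 159840.
Difference: |303600 − 159840| = 143760.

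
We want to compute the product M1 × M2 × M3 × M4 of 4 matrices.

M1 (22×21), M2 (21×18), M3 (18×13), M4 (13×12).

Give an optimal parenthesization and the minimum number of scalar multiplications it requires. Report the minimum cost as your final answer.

Adjacent pairs: M1M2 = 22·21·18 = 8316; M2M3 = 21·18·13 = 4914; M3M4 = 18·13·12 = 2808.
Length 3: M1..M3: k=1: 0+4914+22·21·13=10920; k=2: 8316+0+22·18·13=13464 → min 10920 | M2..M4: k=2: 0+2808+21·18·12=7344; k=3: 4914+0+21·13·12=8190 → min 7344.
Length 4: M1..M4: k=1: 0+7344+22·21·12=12888; k=2: 8316+2808+22·18·12=15876; k=3: 10920+0+22·13·12=14352 → min 12888.
Optimal parenthesization: (M1 × (M2 × (M3 × M4))) with cost 12888.

12888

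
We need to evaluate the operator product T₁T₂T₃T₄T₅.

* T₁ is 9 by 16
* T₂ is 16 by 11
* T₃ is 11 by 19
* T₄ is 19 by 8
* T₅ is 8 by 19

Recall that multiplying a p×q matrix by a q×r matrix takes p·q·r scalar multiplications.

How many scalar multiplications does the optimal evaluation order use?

Adjacent pairs: T₁T₂ = 9·16·11 = 1584; T₂T₃ = 16·11·19 = 3344; T₃T₄ = 11·19·8 = 1672; T₄T₅ = 19·8·19 = 2888.
Length 3: T₁..T₃: k=1: 0+3344+9·16·19=6080; k=2: 1584+0+9·11·19=3465 → min 3465 | T₂..T₄: k=2: 0+1672+16·11·8=3080; k=3: 3344+0+16·19·8=5776 → min 3080 | T₃..T₅: k=3: 0+2888+11·19·19=6859; k=4: 1672+0+11·8·19=3344 → min 3344.
Length 4: T₁..T₄: k=1: 0+3080+9·16·8=4232; k=2: 1584+1672+9·11·8=4048; k=3: 3465+0+9·19·8=4833 → min 4048 | T₂..T₅: k=2: 0+3344+16·11·19=6688; k=3: 3344+2888+16·19·19=12008; k=4: 3080+0+16·8·19=5512 → min 5512.
Length 5: T₁..T₅: k=1: 0+5512+9·16·19=8248; k=2: 1584+3344+9·11·19=6809; k=3: 3465+2888+9·19·19=9602; k=4: 4048+0+9·8·19=5416 → min 5416.
Optimal order: (((T₁T₂)(T₃T₄))T₅) with cost 5416.

5416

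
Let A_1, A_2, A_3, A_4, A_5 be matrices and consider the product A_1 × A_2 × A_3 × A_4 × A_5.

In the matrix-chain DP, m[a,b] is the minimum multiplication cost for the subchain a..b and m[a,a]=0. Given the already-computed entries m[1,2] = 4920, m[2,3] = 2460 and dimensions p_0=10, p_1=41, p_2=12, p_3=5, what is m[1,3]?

4510

m[1,3] = min over k∈[1,2] of m[1,k]+m[k+1,3]+p_{0}·p_k·p_{3}.
k=1: 0 + 2460 + 10·41·5 = 4510; k=2: 4920 + 0 + 10·12·5 = 5520.
Minimum: 4510 at k=1.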